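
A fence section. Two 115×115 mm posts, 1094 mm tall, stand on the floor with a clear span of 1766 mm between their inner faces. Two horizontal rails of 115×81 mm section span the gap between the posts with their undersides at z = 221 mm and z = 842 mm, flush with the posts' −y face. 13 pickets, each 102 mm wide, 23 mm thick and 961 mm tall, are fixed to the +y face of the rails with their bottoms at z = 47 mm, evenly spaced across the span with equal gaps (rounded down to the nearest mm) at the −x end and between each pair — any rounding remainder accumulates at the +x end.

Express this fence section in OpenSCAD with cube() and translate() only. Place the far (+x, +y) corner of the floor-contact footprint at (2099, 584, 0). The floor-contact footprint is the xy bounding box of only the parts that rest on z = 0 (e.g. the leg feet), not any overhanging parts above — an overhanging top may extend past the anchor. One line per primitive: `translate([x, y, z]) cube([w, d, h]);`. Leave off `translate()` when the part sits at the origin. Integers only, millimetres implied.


translate([103, 469, 0]) cube([115, 115, 1094]);
translate([1984, 469, 0]) cube([115, 115, 1094]);
translate([218, 469, 221]) cube([1766, 115, 81]);
translate([218, 469, 842]) cube([1766, 115, 81]);
translate([249, 584, 47]) cube([102, 23, 961]);
translate([382, 584, 47]) cube([102, 23, 961]);
translate([515, 584, 47]) cube([102, 23, 961]);
translate([648, 584, 47]) cube([102, 23, 961]);
translate([781, 584, 47]) cube([102, 23, 961]);
translate([914, 584, 47]) cube([102, 23, 961]);
translate([1047, 584, 47]) cube([102, 23, 961]);
translate([1180, 584, 47]) cube([102, 23, 961]);
translate([1313, 584, 47]) cube([102, 23, 961]);
translate([1446, 584, 47]) cube([102, 23, 961]);
translate([1579, 584, 47]) cube([102, 23, 961]);
translate([1712, 584, 47]) cube([102, 23, 961]);
translate([1845, 584, 47]) cube([102, 23, 961]);


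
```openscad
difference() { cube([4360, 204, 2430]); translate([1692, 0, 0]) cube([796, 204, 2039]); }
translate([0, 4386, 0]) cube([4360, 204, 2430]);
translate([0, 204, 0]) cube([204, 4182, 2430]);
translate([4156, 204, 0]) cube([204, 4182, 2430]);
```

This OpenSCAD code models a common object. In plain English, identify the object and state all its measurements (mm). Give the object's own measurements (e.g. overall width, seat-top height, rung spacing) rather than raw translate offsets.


A single room: four walls, each 2430 mm tall and 204 mm thick, enclosing an outside footprint 4360×4590 mm (x × y), no floor or roof. The front and back walls (−y and +y sides) run the full x-width; the side walls fit between their inner faces. A door opening 796 mm wide and 2039 mm tall is cut through the front wall from the floor up, its −x edge 1692 mm from the wall's −x end.


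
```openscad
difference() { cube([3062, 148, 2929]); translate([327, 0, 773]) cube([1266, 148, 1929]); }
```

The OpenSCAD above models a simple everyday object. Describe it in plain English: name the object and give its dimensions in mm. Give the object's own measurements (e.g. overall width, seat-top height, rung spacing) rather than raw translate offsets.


A wall 3062 mm long (x), 148 mm thick (y), 2929 mm tall, with a rectangular window opening cut through it. The opening is 1266 mm wide and 1929 mm tall; its sill is at z = 773 mm and its near (−x) edge is 327 mm from the wall's −x end. The opening passes through the full wall thickness.


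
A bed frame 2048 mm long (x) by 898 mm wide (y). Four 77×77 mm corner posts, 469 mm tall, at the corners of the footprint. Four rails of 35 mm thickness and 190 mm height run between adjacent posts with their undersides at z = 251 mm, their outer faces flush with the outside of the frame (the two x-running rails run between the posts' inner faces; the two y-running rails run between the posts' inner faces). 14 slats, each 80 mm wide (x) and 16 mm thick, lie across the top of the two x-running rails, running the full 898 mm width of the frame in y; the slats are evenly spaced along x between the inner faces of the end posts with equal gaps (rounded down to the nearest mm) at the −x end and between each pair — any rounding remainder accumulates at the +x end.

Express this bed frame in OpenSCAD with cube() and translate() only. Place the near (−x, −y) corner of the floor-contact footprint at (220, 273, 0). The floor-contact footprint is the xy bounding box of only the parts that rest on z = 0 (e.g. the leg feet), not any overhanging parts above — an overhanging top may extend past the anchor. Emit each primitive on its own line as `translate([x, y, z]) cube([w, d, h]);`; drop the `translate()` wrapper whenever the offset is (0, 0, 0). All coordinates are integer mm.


// slat z = rail_z + rail_h = 251 + 190 = 441
// slat gap = ⌊(1894 − 14·80) / 15⌋ = 51
translate([220, 273, 0]) cube([77, 77, 469]);
translate([220, 1094, 0]) cube([77, 77, 469]);
translate([2191, 273, 0]) cube([77, 77, 469]);
translate([2191, 1094, 0]) cube([77, 77, 469]);
translate([297, 273, 251]) cube([1894, 35, 190]);
translate([297, 1136, 251]) cube([1894, 35, 190]);
translate([220, 350, 251]) cube([35, 744, 190]);
translate([2233, 350, 251]) cube([35, 744, 190]);
translate([348, 273, 441]) cube([80, 898, 16]);
translate([479, 273, 441]) cube([80, 898, 16]);
translate([610, 273, 441]) cube([80, 898, 16]);
translate([741, 273, 441]) cube([80, 898, 16]);
translate([872, 273, 441]) cube([80, 898, 16]);
translate([1003, 273, 441]) cube([80, 898, 16]);
translate([1134, 273, 441]) cube([80, 898, 16]);
translate([1265, 273, 441]) cube([80, 898, 16]);
translate([1396, 273, 441]) cube([80, 898, 16]);
translate([1527, 273, 441]) cube([80, 898, 16]);
translate([1658, 273, 441]) cube([80, 898, 16]);
translate([1789, 273, 441]) cube([80, 898, 16]);
translate([1920, 273, 441]) cube([80, 898, 16]);
translate([2051, 273, 441]) cube([80, 898, 16]);


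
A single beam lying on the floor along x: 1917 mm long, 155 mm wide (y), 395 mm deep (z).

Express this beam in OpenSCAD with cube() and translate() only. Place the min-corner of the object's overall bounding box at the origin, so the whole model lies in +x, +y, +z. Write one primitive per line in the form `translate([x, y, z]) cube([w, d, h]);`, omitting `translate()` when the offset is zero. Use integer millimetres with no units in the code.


cube([1917, 155, 395]);


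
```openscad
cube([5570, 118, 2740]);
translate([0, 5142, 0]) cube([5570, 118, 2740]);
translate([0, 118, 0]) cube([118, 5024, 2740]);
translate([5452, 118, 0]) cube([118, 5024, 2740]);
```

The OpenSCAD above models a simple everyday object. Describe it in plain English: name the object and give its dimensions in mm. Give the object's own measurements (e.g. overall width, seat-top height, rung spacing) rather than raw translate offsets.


The wall frame of a small rectangular building: four walls, each 2740 mm tall and 118 mm thick, enclosing a footprint 5570 mm (x) by 5260 mm (y) outside-to-outside, with no floor or roof. The front and back walls (the −y and +y sides) span the full width; the two side walls fit between them.


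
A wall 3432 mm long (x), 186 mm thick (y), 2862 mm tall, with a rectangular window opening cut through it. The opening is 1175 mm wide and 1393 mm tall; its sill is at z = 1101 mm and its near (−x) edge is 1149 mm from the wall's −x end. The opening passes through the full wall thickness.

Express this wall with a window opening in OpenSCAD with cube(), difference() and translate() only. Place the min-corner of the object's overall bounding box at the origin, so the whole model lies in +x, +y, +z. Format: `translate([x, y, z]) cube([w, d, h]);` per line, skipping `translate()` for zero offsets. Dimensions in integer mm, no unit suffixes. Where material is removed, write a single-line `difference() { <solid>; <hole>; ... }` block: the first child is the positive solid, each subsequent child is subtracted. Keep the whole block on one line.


difference() { cube([3432, 186, 2862]); translate([1149, 0, 1101]) cube([1175, 186, 1393]); }


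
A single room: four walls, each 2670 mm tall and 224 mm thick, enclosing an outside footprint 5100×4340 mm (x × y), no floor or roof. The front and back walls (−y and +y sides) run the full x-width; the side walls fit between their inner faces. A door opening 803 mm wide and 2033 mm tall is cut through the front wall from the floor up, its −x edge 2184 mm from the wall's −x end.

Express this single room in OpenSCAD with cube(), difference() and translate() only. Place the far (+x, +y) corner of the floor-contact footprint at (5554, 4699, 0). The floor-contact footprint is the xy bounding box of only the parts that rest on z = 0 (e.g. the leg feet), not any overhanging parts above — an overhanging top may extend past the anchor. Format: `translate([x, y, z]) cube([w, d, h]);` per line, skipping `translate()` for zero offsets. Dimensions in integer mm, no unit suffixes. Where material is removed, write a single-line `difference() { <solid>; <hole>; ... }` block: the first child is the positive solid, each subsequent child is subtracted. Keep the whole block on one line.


difference() { translate([454, 359, 0]) cube([5100, 224, 2670]); translate([2638, 359, 0]) cube([803, 224, 2033]); }
translate([454, 4475, 0]) cube([5100, 224, 2670]);
translate([454, 583, 0]) cube([224, 3892, 2670]);
translate([5330, 583, 0]) cube([224, 3892, 2670]);


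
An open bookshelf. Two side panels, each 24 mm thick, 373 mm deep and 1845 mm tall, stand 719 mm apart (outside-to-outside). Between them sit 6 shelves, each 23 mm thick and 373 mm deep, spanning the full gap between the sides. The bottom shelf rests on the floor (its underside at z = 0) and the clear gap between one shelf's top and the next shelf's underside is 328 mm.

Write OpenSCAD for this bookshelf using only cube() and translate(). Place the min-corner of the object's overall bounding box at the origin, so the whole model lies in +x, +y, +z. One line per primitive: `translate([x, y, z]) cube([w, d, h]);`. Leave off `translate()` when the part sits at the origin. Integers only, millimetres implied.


cube([24, 373, 1845]);
translate([695, 0, 0]) cube([24, 373, 1845]);
translate([24, 0, 0]) cube([671, 373, 23]);
translate([24, 0, 351]) cube([671, 373, 23]);
translate([24, 0, 702]) cube([671, 373, 23]);
translate([24, 0, 1053]) cube([671, 373, 23]);
translate([24, 0, 1404]) cube([671, 373, 23]);
translate([24, 0, 1755]) cube([671, 373, 23]);


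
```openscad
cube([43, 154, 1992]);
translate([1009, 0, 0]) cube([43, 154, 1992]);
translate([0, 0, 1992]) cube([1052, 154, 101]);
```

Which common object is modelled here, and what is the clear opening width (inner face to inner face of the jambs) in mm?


A door frame. The clear opening width is 966 mm.

Two 1992 mm tall posts with a header on top — a door frame. The left jamb is 43 mm wide at x = 0; the right jamb starts at x = 1009. The clear opening is 1009 − 43 = 966 mm.


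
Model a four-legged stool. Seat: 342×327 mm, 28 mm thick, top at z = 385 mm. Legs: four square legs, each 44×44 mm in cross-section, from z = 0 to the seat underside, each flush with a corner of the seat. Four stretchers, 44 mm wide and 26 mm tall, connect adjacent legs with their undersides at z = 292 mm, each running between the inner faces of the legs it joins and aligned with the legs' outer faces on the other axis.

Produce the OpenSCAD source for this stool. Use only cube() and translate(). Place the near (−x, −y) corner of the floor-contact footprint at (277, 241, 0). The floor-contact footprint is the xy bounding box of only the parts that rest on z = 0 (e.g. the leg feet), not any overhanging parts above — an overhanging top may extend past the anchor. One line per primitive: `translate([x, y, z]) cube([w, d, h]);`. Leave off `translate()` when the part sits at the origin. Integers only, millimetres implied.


translate([277, 241, 357]) cube([342, 327, 28]);
translate([277, 241, 0]) cube([44, 44, 357]);
translate([575, 241, 0]) cube([44, 44, 357]);
translate([277, 524, 0]) cube([44, 44, 357]);
translate([575, 524, 0]) cube([44, 44, 357]);
translate([321, 241, 292]) cube([254, 44, 26]);
translate([321, 524, 292]) cube([254, 44, 26]);
translate([277, 285, 292]) cube([44, 239, 26]);
translate([575, 285, 292]) cube([44, 239, 26]);


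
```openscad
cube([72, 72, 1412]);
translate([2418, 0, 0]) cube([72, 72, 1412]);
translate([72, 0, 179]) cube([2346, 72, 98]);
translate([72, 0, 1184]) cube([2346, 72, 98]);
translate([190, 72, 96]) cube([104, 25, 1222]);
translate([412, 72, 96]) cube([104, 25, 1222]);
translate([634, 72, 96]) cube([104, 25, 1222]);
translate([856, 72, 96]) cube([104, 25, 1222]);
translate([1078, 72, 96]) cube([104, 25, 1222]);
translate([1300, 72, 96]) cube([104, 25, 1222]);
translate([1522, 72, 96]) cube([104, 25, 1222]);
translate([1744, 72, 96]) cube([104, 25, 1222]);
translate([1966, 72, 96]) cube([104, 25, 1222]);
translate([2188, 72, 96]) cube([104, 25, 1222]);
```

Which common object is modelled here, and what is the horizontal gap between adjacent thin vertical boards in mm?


A fence section. The picket gap is 118 mm.

Two posts, two rails, 10 pickets — a fence section. Span 2346 mm holds 10 pickets of 104 mm with 11 equal gaps: ⌊(2346 − 10·104) / 11⌋ = 118 mm.


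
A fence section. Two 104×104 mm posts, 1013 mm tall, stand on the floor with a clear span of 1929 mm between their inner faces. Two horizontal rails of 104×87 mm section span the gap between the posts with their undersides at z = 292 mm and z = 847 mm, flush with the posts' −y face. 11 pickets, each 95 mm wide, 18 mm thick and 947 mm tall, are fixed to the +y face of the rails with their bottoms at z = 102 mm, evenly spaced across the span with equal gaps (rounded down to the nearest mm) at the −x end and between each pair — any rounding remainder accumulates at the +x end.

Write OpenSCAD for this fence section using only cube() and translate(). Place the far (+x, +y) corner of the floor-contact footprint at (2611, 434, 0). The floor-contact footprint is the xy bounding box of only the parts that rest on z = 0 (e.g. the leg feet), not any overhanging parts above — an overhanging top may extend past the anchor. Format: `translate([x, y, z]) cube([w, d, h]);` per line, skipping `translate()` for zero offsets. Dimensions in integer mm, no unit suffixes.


translate([474, 330, 0]) cube([104, 104, 1013]);
translate([2507, 330, 0]) cube([104, 104, 1013]);
translate([578, 330, 292]) cube([1929, 104, 87]);
translate([578, 330, 847]) cube([1929, 104, 87]);
translate([651, 434, 102]) cube([95, 18, 947]);
translate([819, 434, 102]) cube([95, 18, 947]);
translate([987, 434, 102]) cube([95, 18, 947]);
translate([1155, 434, 102]) cube([95, 18, 947]);
translate([1323, 434, 102]) cube([95, 18, 947]);
translate([1491, 434, 102]) cube([95, 18, 947]);
translate([1659, 434, 102]) cube([95, 18, 947]);
translate([1827, 434, 102]) cube([95, 18, 947]);
translate([1995, 434, 102]) cube([95, 18, 947]);
translate([2163, 434, 102]) cube([95, 18, 947]);
translate([2331, 434, 102]) cube([95, 18, 947]);


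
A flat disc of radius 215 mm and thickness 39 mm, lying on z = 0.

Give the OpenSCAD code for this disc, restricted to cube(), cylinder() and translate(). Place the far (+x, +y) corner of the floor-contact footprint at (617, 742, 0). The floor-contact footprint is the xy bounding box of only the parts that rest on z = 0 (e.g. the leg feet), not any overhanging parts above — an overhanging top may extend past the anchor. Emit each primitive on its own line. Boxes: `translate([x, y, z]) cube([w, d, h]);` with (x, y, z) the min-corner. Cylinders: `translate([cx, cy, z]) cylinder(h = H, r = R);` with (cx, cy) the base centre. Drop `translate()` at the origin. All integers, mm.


translate([402, 527, 0]) cylinder(h = 39, r = 215);


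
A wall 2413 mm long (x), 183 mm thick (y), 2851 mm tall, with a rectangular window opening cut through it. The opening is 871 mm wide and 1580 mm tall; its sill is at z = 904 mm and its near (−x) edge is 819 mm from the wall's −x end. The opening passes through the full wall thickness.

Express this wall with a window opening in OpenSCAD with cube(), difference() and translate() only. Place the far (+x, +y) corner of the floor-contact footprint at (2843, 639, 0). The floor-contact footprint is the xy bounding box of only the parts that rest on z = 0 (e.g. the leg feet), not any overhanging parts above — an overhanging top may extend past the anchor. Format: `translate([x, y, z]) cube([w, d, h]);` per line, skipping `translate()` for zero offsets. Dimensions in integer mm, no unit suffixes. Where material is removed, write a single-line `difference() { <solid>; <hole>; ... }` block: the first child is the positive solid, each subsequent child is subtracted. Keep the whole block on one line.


difference() { translate([430, 456, 0]) cube([2413, 183, 2851]); translate([1249, 456, 904]) cube([871, 183, 1580]); }


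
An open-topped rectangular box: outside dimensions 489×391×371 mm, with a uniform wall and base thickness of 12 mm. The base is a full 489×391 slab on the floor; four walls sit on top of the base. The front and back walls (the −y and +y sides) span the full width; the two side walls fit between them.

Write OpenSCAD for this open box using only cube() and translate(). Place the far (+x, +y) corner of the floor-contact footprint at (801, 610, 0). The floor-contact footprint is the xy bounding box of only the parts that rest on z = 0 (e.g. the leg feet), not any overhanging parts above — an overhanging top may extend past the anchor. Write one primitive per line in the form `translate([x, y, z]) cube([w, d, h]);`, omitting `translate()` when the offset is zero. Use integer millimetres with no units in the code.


translate([312, 219, 0]) cube([489, 391, 12]);
translate([312, 219, 12]) cube([489, 12, 359]);
translate([312, 598, 12]) cube([489, 12, 359]);
translate([312, 231, 12]) cube([12, 367, 359]);
translate([789, 231, 12]) cube([12, 367, 359]);


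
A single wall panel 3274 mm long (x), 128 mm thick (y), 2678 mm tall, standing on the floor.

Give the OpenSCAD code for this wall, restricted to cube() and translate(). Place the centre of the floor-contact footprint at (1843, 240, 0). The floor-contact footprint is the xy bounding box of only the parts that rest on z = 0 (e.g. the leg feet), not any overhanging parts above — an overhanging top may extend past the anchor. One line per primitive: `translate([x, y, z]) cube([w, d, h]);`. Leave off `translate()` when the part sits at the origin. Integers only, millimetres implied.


translate([206, 176, 0]) cube([3274, 128, 2678]);


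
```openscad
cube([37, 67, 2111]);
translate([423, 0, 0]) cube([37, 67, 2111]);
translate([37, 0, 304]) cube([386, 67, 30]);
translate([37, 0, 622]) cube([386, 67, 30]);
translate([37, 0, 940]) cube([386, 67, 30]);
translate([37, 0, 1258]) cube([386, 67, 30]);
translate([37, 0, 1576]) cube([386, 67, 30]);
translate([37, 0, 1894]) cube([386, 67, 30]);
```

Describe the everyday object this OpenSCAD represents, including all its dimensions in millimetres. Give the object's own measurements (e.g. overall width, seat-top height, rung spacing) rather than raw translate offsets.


A straight ladder. Two 37×67 mm vertical rails, 2111 mm tall, stand 460 mm apart (outside-to-outside) with their front faces coplanar on the −y side. 6 rungs, each 67 mm deep and 30 mm tall, span between the inner faces of the rails, front faces flush with the rails. The lowest rung's underside is at z = 304 mm and rungs are spaced 318 mm apart (underside to underside).


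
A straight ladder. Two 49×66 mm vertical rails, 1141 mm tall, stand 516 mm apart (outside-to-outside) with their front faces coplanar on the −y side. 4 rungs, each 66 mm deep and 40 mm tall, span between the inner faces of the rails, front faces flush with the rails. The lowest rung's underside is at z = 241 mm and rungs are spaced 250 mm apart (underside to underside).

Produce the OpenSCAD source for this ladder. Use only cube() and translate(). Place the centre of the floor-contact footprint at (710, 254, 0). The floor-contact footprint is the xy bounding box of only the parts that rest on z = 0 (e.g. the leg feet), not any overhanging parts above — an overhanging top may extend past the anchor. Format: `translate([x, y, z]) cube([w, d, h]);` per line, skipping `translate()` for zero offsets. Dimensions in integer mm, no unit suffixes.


// rung span = 516 - 2*49 = 418
// rung[k] z = 241 + k*250
translate([452, 221, 0]) cube([49, 66, 1141]);
translate([919, 221, 0]) cube([49, 66, 1141]);
translate([501, 221, 241]) cube([418, 66, 40]);
translate([501, 221, 491]) cube([418, 66, 40]);
translate([501, 221, 741]) cube([418, 66, 40]);
translate([501, 221, 991]) cube([418, 66, 40]);


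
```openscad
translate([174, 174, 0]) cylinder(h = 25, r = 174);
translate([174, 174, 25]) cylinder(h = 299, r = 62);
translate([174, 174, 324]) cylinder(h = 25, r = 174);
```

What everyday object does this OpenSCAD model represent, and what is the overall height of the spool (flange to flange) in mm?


A spool. The overall height is 349 mm.

Three coaxial cylinders, large–small–large — a spool. Two 25 mm flanges and a 299 mm core give 25 + 299 + 25 = 349 mm.


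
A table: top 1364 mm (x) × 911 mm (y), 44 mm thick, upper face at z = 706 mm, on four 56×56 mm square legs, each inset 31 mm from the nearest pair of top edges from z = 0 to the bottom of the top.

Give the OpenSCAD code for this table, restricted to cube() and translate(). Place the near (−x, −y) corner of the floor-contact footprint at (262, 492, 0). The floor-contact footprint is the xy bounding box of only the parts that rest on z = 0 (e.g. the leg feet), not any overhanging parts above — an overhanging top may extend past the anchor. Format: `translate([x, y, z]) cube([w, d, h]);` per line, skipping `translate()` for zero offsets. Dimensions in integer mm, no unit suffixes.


// leg_h = 706 - 44 = 662
translate([231, 461, 662]) cube([1364, 911, 44]);
translate([262, 492, 0]) cube([56, 56, 662]);
translate([1508, 492, 0]) cube([56, 56, 662]);
translate([262, 1285, 0]) cube([56, 56, 662]);
translate([1508, 1285, 0]) cube([56, 56, 662]);


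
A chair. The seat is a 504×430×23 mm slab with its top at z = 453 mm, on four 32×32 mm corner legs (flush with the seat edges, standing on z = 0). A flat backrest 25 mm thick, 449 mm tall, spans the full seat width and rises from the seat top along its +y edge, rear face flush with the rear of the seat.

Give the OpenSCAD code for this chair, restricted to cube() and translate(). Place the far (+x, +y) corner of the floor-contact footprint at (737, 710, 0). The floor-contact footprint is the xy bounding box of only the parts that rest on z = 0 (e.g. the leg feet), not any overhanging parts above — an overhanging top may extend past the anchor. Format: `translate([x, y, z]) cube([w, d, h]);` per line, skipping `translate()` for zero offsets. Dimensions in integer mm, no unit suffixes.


translate([233, 280, 430]) cube([504, 430, 23]);
translate([233, 280, 0]) cube([32, 32, 430]);
translate([705, 280, 0]) cube([32, 32, 430]);
translate([233, 678, 0]) cube([32, 32, 430]);
translate([705, 678, 0]) cube([32, 32, 430]);
translate([233, 685, 453]) cube([504, 25, 449]);


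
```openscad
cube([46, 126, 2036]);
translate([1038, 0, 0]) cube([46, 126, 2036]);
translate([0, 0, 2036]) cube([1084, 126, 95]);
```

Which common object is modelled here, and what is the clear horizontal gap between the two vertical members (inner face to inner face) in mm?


A door frame. The clear opening width is 992 mm.

Two 2036 mm tall posts with a header on top — a door frame. The left jamb is 46 mm wide at x = 0; the right jamb starts at x = 1038. The clear opening is 1038 − 46 = 992 mm.


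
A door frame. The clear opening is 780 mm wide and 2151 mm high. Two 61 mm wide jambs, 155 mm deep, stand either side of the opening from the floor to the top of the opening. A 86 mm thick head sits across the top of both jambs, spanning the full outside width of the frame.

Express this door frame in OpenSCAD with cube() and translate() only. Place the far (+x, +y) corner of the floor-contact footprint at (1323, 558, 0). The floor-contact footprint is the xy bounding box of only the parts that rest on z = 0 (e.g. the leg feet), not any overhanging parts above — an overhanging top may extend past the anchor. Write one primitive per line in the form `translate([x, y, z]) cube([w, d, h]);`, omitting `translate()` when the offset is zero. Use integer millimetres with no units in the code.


translate([421, 403, 0]) cube([61, 155, 2151]);
translate([1262, 403, 0]) cube([61, 155, 2151]);
translate([421, 403, 2151]) cube([902, 155, 86]);


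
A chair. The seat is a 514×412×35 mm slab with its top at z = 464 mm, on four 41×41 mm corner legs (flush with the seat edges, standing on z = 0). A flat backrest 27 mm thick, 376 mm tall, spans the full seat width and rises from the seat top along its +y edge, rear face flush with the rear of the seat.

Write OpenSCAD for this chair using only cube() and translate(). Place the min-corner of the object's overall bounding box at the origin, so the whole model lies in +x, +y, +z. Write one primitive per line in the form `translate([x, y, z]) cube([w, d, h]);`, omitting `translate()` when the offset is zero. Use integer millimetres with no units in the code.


// leg_h = 464 - 35 = 429
translate([0, 0, 429]) cube([514, 412, 35]);
cube([41, 41, 429]);
translate([473, 0, 0]) cube([41, 41, 429]);
translate([0, 371, 0]) cube([41, 41, 429]);
translate([473, 371, 0]) cube([41, 41, 429]);
translate([0, 385, 464]) cube([514, 27, 376]);


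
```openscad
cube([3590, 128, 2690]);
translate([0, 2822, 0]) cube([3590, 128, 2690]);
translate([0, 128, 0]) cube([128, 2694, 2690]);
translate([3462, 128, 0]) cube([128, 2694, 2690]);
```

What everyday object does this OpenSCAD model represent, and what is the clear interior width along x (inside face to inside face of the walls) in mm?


A house (or room) frame. The interior width is 3334 mm.

Four 2690 mm walls enclosing a rectangle with no floor or roof — a room or house frame. Outside width is 3590 mm and wall thickness is 128 mm, so the interior width is 3590 − 2 × 128 = 3334 mm.


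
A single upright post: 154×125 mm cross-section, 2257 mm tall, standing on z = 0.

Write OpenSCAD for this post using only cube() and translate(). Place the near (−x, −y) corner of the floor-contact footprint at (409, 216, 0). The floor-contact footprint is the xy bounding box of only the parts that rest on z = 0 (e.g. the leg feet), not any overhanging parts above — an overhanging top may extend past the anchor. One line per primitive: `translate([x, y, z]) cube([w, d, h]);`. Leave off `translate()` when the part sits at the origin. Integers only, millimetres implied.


translate([409, 216, 0]) cube([154, 125, 2257]);


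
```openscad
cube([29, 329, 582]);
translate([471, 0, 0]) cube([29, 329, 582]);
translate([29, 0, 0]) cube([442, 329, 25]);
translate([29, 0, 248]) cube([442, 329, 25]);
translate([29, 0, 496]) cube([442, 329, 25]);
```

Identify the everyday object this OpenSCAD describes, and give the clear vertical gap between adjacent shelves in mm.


A bookshelf. The clear shelf gap is 223 mm.

Two tall side panels with 3 horizontal boards between them — a bookshelf. The first two shelf undersides are at z = 0 and z = 248; with shelf thickness 25, the clear gap is 248 − 0 − 25 = 223 mm.


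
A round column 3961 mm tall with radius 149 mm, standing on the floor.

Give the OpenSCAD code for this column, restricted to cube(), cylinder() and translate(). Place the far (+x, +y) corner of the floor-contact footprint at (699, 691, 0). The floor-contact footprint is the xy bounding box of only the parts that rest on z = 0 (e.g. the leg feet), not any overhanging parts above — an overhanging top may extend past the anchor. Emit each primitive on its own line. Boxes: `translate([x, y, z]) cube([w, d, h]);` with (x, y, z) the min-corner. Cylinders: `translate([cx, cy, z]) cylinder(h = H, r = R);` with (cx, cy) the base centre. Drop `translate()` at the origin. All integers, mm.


translate([550, 542, 0]) cylinder(h = 3961, r = 149);


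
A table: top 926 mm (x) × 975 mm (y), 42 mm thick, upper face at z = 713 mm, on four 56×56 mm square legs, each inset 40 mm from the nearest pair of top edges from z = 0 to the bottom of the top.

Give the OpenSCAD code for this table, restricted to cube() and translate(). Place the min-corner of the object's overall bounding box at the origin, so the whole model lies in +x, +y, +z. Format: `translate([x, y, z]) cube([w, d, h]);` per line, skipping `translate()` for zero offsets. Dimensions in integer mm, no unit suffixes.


translate([0, 0, 671]) cube([926, 975, 42]);
translate([40, 40, 0]) cube([56, 56, 671]);
translate([830, 40, 0]) cube([56, 56, 671]);
translate([40, 879, 0]) cube([56, 56, 671]);
translate([830, 879, 0]) cube([56, 56, 671]);


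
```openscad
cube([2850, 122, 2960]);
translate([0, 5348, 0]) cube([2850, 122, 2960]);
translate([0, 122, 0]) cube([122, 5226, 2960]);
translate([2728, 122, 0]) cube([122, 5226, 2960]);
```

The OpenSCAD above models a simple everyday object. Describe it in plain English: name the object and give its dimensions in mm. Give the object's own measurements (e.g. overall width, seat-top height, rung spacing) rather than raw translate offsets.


The wall frame of a small rectangular building: four walls, each 2960 mm tall and 122 mm thick, enclosing a footprint 2850 mm (x) by 5470 mm (y) outside-to-outside, with no floor or roof. The front and back walls (the −y and +y sides) span the full width; the two side walls fit between them.


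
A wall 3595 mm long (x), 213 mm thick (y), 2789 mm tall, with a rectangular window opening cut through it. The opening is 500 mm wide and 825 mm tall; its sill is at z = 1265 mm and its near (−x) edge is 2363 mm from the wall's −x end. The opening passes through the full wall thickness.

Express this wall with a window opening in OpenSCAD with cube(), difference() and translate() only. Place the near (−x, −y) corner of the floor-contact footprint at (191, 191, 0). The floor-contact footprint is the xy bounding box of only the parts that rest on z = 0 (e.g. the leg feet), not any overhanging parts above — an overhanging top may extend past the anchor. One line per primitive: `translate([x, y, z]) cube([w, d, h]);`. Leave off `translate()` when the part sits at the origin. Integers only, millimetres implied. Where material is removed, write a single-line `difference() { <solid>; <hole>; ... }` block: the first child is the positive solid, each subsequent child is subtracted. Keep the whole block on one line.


difference() { translate([191, 191, 0]) cube([3595, 213, 2789]); translate([2554, 191, 1265]) cube([500, 213, 825]); }


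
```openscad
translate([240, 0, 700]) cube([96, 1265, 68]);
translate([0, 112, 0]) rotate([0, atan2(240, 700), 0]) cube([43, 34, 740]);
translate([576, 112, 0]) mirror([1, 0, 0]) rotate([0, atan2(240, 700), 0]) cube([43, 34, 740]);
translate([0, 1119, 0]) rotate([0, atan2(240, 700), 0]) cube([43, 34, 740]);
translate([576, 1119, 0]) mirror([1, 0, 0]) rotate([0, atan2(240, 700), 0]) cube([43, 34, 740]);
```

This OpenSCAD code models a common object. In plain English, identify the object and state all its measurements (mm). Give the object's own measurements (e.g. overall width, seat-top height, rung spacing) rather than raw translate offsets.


A sawhorse. A 96×1265×68 mm beam (x, y, z) sits on two A-frame leg pairs. Each pair is two raked legs of 43×34 mm section (34 mm along y) splaying symmetrically in x. Each leg rises 700 mm vertically over 240 mm of horizontal reach and is 740 mm long along its own axis. Every leg's outer bottom edge rests on the floor and its outer top edge meets a bottom edge of the beam — the left legs (tilting toward +x) meet the beam's −x bottom edge, the right legs (their mirror images, tilting toward −x) meet its +x bottom edge — so the leg tops tuck under the beam, the beam's underside is 700 mm above the floor, and the feet are 576 mm apart outside-to-outside with the beam centred between them. The two leg pairs are set in 112 mm from either end of the beam.


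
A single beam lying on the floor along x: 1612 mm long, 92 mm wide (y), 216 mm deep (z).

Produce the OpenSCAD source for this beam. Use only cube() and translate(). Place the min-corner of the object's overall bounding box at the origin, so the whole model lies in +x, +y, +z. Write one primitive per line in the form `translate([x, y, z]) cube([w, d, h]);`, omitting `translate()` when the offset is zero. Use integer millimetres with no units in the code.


cube([1612, 92, 216]);


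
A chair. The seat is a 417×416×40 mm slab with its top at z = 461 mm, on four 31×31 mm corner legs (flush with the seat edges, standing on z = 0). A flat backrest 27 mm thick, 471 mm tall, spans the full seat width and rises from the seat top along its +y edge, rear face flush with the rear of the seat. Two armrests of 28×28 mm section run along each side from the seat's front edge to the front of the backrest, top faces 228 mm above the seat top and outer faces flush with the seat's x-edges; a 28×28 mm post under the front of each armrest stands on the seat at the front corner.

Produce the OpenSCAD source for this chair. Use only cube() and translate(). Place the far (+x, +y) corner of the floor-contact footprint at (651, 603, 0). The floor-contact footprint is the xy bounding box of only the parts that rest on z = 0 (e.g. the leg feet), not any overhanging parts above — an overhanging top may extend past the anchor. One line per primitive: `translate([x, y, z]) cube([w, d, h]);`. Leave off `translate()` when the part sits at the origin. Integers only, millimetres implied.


// leg_h = 461 - 40 = 421
// arm post h = 228 - 28 = 200
translate([234, 187, 421]) cube([417, 416, 40]);
translate([234, 187, 0]) cube([31, 31, 421]);
translate([620, 187, 0]) cube([31, 31, 421]);
translate([234, 572, 0]) cube([31, 31, 421]);
translate([620, 572, 0]) cube([31, 31, 421]);
translate([234, 576, 461]) cube([417, 27, 471]);
translate([234, 187, 661]) cube([28, 389, 28]);
translate([623, 187, 661]) cube([28, 389, 28]);
translate([234, 187, 461]) cube([28, 28, 200]);
translate([623, 187, 461]) cube([28, 28, 200]);


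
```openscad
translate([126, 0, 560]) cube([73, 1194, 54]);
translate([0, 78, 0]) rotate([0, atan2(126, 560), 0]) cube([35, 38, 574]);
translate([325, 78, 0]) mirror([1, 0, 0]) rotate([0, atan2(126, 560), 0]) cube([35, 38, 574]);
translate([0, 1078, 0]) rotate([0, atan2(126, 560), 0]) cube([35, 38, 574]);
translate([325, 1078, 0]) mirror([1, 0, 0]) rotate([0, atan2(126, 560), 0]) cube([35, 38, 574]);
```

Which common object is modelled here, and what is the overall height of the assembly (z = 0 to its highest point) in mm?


A sawhorse. The overall height is 614 mm.

A beam across two mirrored pairs of raked legs — a sawhorse. The beam's underside is at z = 560 (matching the legs' vertical rise in atan2(126, 560)) and the beam is 54 mm tall, so its top is at 560 + 54 = 614 mm. The raked legs top out at the beam's underside, so that is the highest point.


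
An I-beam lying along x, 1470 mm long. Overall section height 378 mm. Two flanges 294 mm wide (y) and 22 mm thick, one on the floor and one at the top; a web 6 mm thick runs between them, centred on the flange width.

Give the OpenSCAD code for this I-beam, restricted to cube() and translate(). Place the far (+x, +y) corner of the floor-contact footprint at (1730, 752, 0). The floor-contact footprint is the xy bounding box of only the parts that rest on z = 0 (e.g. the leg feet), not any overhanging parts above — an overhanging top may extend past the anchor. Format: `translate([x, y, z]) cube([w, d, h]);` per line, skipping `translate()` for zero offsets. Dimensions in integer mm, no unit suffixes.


translate([260, 458, 0]) cube([1470, 294, 22]);
translate([260, 602, 22]) cube([1470, 6, 334]);
translate([260, 458, 356]) cube([1470, 294, 22]);


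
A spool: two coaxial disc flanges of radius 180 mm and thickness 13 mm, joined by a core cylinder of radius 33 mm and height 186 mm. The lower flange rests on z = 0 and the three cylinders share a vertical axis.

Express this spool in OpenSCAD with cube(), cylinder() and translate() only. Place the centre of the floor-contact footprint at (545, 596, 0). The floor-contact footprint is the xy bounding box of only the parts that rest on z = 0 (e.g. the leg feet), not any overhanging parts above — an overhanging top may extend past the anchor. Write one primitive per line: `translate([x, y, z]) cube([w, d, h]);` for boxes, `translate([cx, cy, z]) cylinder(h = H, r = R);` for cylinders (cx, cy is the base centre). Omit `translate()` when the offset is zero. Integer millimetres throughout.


translate([545, 596, 0]) cylinder(h = 13, r = 180);
translate([545, 596, 13]) cylinder(h = 186, r = 33);
translate([545, 596, 199]) cylinder(h = 13, r = 180);


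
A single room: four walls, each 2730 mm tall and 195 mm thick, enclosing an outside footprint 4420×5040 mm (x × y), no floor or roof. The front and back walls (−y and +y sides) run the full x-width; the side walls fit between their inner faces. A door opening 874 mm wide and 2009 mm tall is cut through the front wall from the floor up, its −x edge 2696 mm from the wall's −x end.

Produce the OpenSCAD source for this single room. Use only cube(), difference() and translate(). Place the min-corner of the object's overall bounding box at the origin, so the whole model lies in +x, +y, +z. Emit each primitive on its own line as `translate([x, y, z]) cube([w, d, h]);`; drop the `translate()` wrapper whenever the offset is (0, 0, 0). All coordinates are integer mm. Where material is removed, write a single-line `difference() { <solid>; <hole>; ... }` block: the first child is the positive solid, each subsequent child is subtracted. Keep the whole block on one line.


difference() { cube([4420, 195, 2730]); translate([2696, 0, 0]) cube([874, 195, 2009]); }
translate([0, 4845, 0]) cube([4420, 195, 2730]);
translate([0, 195, 0]) cube([195, 4650, 2730]);
translate([4225, 195, 0]) cube([195, 4650, 2730]);


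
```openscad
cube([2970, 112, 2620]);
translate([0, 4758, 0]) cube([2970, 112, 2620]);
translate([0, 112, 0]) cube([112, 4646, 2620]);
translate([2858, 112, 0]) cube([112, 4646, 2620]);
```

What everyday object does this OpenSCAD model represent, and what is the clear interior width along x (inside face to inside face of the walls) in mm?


A house (or room) frame. The interior width is 2746 mm.

Four 2620 mm walls enclosing a rectangle with no floor or roof — a room or house frame. Outside width is 2970 mm and wall thickness is 112 mm, so the interior width is 2970 − 2 × 112 = 2746 mm.


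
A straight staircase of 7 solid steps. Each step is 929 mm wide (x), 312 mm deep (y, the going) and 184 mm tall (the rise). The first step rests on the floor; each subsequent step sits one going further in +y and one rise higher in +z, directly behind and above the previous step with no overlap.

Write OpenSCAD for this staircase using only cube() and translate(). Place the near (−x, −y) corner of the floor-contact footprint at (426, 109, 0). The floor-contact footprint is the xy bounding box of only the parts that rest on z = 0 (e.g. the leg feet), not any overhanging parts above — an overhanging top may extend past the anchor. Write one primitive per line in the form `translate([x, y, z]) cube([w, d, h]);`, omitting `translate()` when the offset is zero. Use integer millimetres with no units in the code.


translate([426, 109, 0]) cube([929, 312, 184]);
translate([426, 421, 184]) cube([929, 312, 184]);
translate([426, 733, 368]) cube([929, 312, 184]);
translate([426, 1045, 552]) cube([929, 312, 184]);
translate([426, 1357, 736]) cube([929, 312, 184]);
translate([426, 1669, 920]) cube([929, 312, 184]);
translate([426, 1981, 1104]) cube([929, 312, 184]);
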